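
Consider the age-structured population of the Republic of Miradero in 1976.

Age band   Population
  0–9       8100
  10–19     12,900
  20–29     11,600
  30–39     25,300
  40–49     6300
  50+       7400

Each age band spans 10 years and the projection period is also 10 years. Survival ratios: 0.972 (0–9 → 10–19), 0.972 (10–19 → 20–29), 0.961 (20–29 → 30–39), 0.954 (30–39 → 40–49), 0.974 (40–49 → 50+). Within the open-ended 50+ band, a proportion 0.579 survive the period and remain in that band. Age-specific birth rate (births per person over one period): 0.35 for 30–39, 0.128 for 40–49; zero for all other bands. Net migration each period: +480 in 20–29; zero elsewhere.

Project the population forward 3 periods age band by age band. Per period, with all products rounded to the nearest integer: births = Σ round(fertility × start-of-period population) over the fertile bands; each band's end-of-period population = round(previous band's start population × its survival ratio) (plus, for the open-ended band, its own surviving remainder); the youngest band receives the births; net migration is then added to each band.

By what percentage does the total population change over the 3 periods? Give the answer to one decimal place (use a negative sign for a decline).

-3.1

— Period 1 —
Births: 25300 × 0.35 = 8855 ; 6300 × 0.128 = 806 → 9661
10–19: 8100 × 0.972 = 7873
20–29: 12900 × 0.972 = 12539
30–39: 11600 × 0.961 = 11148
40–49: 25300 × 0.954 = 24136
50+: 6300 × 0.974 + 7400 × 0.579 = 6136 + 4285 = 10421
Net migration: 20–29 + 480 → 13019
Population now: 0–9=9661, 10–19=7873, 20–29=13019, 30–39=11148, 40–49=24136, 50+=10421
— Period 2 —
Births: 11148 × 0.35 = 3902 ; 24136 × 0.128 = 3089 → 6991
10–19: 9661 × 0.972 = 9390
20–29: 7873 × 0.972 = 7653
30–39: 13019 × 0.961 = 12511
40–49: 11148 × 0.954 = 10635
50+: 24136 × 0.974 + 10421 × 0.579 = 23508 + 6034 = 29542
Net migration: 20–29 + 480 → 8133
Population now: 0–9=6991, 10–19=9390, 20–29=8133, 30–39=12511, 40–49=10635, 50+=29542
— Period 3 —
Births: 12511 × 0.35 = 4379 ; 10635 × 0.128 = 1361 → 5740
10–19: 6991 × 0.972 = 6795
20–29: 9390 × 0.972 = 9127
30–39: 8133 × 0.961 = 7816
40–49: 12511 × 0.954 = 11935
50+: 10635 × 0.974 + 29542 × 0.579 = 10358 + 17105 = 27463
Net migration: 20–29 + 480 → 9607
Population now: 0–9=5740, 10–19=6795, 20–29=9607, 30–39=7816, 40–49=11935, 50+=27463
Total: 71600 → 69356; change = -2244; percentage change = -3.1%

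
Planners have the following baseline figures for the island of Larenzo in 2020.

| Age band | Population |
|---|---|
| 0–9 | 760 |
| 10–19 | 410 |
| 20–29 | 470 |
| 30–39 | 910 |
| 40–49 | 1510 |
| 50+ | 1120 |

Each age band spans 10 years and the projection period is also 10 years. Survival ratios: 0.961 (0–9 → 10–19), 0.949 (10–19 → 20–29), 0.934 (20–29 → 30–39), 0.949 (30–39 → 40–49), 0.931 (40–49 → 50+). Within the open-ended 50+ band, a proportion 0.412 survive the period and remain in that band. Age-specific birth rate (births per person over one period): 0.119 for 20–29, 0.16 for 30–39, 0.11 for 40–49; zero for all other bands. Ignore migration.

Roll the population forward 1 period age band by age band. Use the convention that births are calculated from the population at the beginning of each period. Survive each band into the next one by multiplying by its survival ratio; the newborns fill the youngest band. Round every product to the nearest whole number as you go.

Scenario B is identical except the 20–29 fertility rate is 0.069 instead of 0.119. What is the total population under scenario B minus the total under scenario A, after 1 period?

-24

Let group 1 be 0–9 through group 6 = 50+.
After projecting period 1:
Births: 470 × 0.119 = 56, 910 × 0.16 = 146, 1510 × 0.11 = 166 → total 368
Group 2: 760 × 0.961 = 730
Group 3: 410 × 0.949 = 389
Group 4: 470 × 0.934 = 439
Group 5: 910 × 0.949 = 864
Group 6: 1510 × 0.931 + 1120 × 0.412 = 1406 + 461 = 1867
Population now: 0–9=368, 10–19=730, 20–29=389, 30–39=439, 40–49=864, 50+=1867
Scenario A total after 1 period: 4657
Scenario B projection —
After projecting period 1:
Births: 470 × 0.069 = 32, 910 × 0.16 = 146, 1510 × 0.11 = 166 → total 344
Group 2: 760 × 0.961 = 730
Group 3: 410 × 0.949 = 389
Group 4: 470 × 0.934 = 439
Group 5: 910 × 0.949 = 864
Group 6: 1510 × 0.931 + 1120 × 0.412 = 1406 + 461 = 1867
Population now: 0–9=344, 10–19=730, 20–29=389, 30–39=439, 40–49=864, 50+=1867
Scenario B total after 1 period: 4633
Difference B − A = 4633 − 4657 = -24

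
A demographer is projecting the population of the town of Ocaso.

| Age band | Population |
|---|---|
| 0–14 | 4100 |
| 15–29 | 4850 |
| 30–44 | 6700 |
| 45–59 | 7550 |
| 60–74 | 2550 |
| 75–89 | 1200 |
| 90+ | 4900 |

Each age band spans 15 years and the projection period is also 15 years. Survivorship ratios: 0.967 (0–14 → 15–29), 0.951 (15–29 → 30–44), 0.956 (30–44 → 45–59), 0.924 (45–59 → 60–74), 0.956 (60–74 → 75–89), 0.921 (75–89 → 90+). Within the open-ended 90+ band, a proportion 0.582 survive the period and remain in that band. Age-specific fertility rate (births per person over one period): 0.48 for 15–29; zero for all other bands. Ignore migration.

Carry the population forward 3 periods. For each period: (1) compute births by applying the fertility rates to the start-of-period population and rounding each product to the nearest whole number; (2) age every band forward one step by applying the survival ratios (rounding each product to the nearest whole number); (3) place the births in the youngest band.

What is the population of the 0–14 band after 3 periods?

1080

(Bands numbered youngest = 1 to oldest = 7.)
Period 1.
Births: 4850 × 0.48 = 2328
Band 2: 4100 × 0.967 = 3965
Band 3: 4850 × 0.951 = 4612
Band 4: 6700 × 0.956 = 6405
Band 5: 7550 × 0.924 = 6976
Band 6: 2550 × 0.956 = 2438
Band 7: 1200 × 0.921 + 4900 × 0.582 = 1105 + 2852 = 3957
→ [2328, 3965, 4612, 6405, 6976, 2438, 3957]
Period 2.
Births: 3965 × 0.48 = 1903
Band 2: 2328 × 0.967 = 2251
Band 3: 3965 × 0.951 = 3771
Band 4: 4612 × 0.956 = 4409
Band 5: 6405 × 0.924 = 5918
Band 6: 6976 × 0.956 = 6669
Band 7: 2438 × 0.921 + 3957 × 0.582 = 2245 + 2303 = 4548
→ [1903, 2251, 3771, 4409, 5918, 6669, 4548]
Period 3.
Births: 2251 × 0.48 = 1080
Band 2: 1903 × 0.967 = 1840
Band 3: 2251 × 0.951 = 2141
Band 4: 3771 × 0.956 = 3605
Band 5: 4409 × 0.924 = 4074
Band 6: 5918 × 0.956 = 5658
Band 7: 6669 × 0.921 + 4548 × 0.582 = 6142 + 2647 = 8789
→ [1080, 1840, 2141, 3605, 4074, 5658, 8789]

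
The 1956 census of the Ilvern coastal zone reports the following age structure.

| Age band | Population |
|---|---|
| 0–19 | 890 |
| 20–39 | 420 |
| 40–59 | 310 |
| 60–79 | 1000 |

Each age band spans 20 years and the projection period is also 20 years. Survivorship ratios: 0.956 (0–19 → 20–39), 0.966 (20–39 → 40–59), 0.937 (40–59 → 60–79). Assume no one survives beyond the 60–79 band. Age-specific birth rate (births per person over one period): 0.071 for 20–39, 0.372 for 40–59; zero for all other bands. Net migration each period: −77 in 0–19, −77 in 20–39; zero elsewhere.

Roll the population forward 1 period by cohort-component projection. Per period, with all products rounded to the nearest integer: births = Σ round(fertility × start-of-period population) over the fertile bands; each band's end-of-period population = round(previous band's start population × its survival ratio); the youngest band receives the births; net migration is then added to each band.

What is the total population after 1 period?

1538

Let group 1 be 0–19 through group 4 = 60–79.
[period 1]
Births: 420 × 0.071 = 30 ; 310 × 0.372 = 115 — total 145
Group 2: 890 × 0.956 = 851
Group 3: 420 × 0.966 = 406
Group 4: 310 × 0.937 = 290
Net migration: Group 1 − 77 → 68; Group 2 − 77 → 774
→ [68, 774, 406, 290]
Total after period 1: 68 + 774 + 406 + 290 = 1538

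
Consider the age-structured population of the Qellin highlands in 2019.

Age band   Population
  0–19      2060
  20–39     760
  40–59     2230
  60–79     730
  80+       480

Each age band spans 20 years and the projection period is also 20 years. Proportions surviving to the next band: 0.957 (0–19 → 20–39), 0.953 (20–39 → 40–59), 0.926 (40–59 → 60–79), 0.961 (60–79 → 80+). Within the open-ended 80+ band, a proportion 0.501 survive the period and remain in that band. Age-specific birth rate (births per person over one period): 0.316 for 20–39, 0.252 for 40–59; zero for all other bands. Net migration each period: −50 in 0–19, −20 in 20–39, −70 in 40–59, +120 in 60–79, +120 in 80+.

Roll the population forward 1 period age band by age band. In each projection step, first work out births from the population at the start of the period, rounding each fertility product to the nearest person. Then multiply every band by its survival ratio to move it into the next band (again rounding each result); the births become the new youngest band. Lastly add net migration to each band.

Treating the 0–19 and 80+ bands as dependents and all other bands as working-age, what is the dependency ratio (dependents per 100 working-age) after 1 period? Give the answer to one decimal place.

37.9

Call the bands 1 to 5, youngest first.
[period 1]
Births: 760 × 0.316 = 240, 2230 × 0.252 = 562 → total 802
Band 2: 2060 × 0.957 = 1971
Band 3: 760 × 0.953 = 724
Band 4: 2230 × 0.926 = 2065
Band 5: 730 × 0.961 + 480 × 0.501 = 702 + 240 = 942
Net migration: Band 1 − 50 → 752; Band 2 − 20 → 1951; Band 3 − 70 → 654; Band 4 + 120 → 2185; Band 5 + 120 → 1062
Population now: 0–19=752, 20–39=1951, 40–59=654, 60–79=2185, 80+=1062
Dependents (band 0–19 + band 80+) = 752 + 1062 = 1814; working-age = 4790; ratio = 1814/4790 × 100 = 37.9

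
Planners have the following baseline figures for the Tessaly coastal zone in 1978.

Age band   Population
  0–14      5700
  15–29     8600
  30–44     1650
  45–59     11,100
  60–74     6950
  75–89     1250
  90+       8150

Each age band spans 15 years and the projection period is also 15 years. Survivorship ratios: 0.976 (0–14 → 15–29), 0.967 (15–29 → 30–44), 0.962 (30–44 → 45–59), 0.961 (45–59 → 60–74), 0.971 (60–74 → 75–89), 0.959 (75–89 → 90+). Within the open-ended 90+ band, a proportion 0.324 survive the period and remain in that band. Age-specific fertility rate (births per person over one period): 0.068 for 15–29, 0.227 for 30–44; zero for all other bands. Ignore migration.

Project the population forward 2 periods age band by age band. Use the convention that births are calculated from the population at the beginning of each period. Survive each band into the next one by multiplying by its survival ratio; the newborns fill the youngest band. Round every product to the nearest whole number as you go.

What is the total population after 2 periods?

36180

(Groups numbered youngest = 1 to oldest = 7.)
After projecting period 1:
Births: 8600 × 0.068 = 585  |  1650 × 0.227 = 375 → total 960
Group 2: 5700 × 0.976 = 5563
Group 3: 8600 × 0.967 = 8316
Group 4: 1650 × 0.962 = 1587
Group 5: 11100 × 0.961 = 10667
Group 6: 6950 × 0.971 = 6748
Group 7: 1250 × 0.959 + 8150 × 0.324 = 1199 + 2641 = 3840
Population now: 0–14=960, 15–29=5563, 30–44=8316, 45–59=1587, 60–74=10667, 75–89=6748, 90+=3840
After projecting period 2:
Births: 5563 × 0.068 = 378  |  8316 × 0.227 = 1888 → total 2266
Group 2: 960 × 0.976 = 937
Group 3: 5563 × 0.967 = 5379
Group 4: 8316 × 0.962 = 8000
Group 5: 1587 × 0.961 = 1525
Group 6: 10667 × 0.971 = 10358
Group 7: 6748 × 0.959 + 3840 × 0.324 = 6471 + 1244 = 7715
Population now: 0–14=2266, 15–29=937, 30–44=5379, 45–59=8000, 60–74=1525, 75–89=10358, 90+=7715
Total after period 2: 2266 + 937 + 5379 + 8000 + 1525 + 10358 + 7715 = 36180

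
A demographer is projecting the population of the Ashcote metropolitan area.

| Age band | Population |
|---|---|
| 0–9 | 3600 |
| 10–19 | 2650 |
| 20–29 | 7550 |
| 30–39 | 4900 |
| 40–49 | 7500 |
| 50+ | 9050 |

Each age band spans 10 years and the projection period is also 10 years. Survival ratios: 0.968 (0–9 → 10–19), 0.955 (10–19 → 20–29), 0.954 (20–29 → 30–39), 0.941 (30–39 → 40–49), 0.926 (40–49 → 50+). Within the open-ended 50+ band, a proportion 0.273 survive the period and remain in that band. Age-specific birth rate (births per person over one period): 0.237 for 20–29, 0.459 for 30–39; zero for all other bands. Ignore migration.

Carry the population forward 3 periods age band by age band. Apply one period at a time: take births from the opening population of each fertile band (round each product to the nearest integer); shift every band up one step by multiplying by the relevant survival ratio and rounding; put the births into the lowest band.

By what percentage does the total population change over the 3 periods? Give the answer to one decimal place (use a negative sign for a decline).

After projecting period 1:
Births: 7550 × 0.237 = 1789  |  4900 × 0.459 = 2249 → 4038
10–19: 3600 × 0.968 = 3485
20–29: 2650 × 0.955 = 2531
30–39: 7550 × 0.954 = 7203
40–49: 4900 × 0.941 = 4611
50+: 7500 × 0.926 + 9050 × 0.273 = 6945 + 2471 = 9416
Giving 4038 / 3485 / 2531 / 7203 / 4611 / 9416.
After projecting period 2:
Births: 2531 × 0.237 = 600  |  7203 × 0.459 = 3306 → 3906
10–19: 4038 × 0.968 = 3909
20–29: 3485 × 0.955 = 3328
30–39: 2531 × 0.954 = 2415
40–49: 7203 × 0.941 = 6778
50+: 4611 × 0.926 + 9416 × 0.273 = 4270 + 2571 = 6841
Giving 3906 / 3909 / 3328 / 2415 / 6778 / 6841.
After projecting period 3:
Births: 3328 × 0.237 = 789  |  2415 × 0.459 = 1108 → 1897
10–19: 3906 × 0.968 = 3781
20–29: 3909 × 0.955 = 3733
30–39: 3328 × 0.954 = 3175
40–49: 2415 × 0.941 = 2273
50+: 6778 × 0.926 + 6841 × 0.273 = 6276 + 1868 = 8144
Giving 1897 / 3781 / 3733 / 3175 / 2273 / 8144.
Total: 35250 → 23003; change = -12247; percentage change = -34.7%

-34.7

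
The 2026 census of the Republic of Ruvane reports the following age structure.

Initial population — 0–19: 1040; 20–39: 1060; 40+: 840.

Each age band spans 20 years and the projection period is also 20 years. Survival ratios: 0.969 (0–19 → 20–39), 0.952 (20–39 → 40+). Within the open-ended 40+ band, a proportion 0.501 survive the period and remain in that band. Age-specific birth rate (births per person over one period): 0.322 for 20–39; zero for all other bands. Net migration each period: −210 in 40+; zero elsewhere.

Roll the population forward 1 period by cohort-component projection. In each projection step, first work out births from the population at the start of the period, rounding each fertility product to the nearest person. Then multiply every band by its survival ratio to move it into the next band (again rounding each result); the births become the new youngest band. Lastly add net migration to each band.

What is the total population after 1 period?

[period 1]
Births: 1060 × 0.322 = 341
20–39: 1040 × 0.969 = 1008
40+: 1060 × 0.952 + 840 × 0.501 = 1009 + 421 = 1430
Net migration: 40+ − 210 → 1220
→ [341, 1008, 1220]
Total after period 1: 341 + 1008 + 1220 = 2569

2569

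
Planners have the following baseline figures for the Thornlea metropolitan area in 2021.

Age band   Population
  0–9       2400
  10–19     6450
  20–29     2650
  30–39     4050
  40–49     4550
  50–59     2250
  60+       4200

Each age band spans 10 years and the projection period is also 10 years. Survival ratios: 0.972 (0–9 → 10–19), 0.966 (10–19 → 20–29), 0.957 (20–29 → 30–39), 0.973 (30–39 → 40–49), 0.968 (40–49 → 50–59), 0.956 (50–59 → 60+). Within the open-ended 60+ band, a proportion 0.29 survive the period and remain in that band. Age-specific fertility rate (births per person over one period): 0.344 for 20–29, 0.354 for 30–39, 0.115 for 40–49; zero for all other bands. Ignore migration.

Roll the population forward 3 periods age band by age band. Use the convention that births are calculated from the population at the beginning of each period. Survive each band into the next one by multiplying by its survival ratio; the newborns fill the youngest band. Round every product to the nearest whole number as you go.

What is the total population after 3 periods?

24759

Call the groups 1 to 7, youngest first.
Period 1.
Births: 2650 × 0.344 = 912  |  4050 × 0.354 = 1434  |  4550 × 0.115 = 523 — total 2869
Group 2: 2400 × 0.972 = 2333
Group 3: 6450 × 0.966 = 6231
Group 4: 2650 × 0.957 = 2536
Group 5: 4050 × 0.973 = 3941
Group 6: 4550 × 0.968 = 4404
Group 7: 2250 × 0.956 + 4200 × 0.29 = 2151 + 1218 = 3369
Population now: 0–9=2869, 10–19=2333, 20–29=6231, 30–39=2536, 40–49=3941, 50–59=4404, 60+=3369
Period 2.
Births: 6231 × 0.344 = 2143  |  2536 × 0.354 = 898  |  3941 × 0.115 = 453 — total 3494
Group 2: 2869 × 0.972 = 2789
Group 3: 2333 × 0.966 = 2254
Group 4: 6231 × 0.957 = 5963
Group 5: 2536 × 0.973 = 2468
Group 6: 3941 × 0.968 = 3815
Group 7: 4404 × 0.956 + 3369 × 0.29 = 4210 + 977 = 5187
Population now: 0–9=3494, 10–19=2789, 20–29=2254, 30–39=5963, 40–49=2468, 50–59=3815, 60+=5187
Period 3.
Births: 2254 × 0.344 = 775  |  5963 × 0.354 = 2111  |  2468 × 0.115 = 284 — total 3170
Group 2: 3494 × 0.972 = 3396
Group 3: 2789 × 0.966 = 2694
Group 4: 2254 × 0.957 = 2157
Group 5: 5963 × 0.973 = 5802
Group 6: 2468 × 0.968 = 2389
Group 7: 3815 × 0.956 + 5187 × 0.29 = 3647 + 1504 = 5151
Population now: 0–9=3170, 10–19=3396, 20–29=2694, 30–39=2157, 40–49=5802, 50–59=2389, 60+=5151
Total after period 3: 3170 + 3396 + 2694 + 2157 + 5802 + 2389 + 5151 = 24759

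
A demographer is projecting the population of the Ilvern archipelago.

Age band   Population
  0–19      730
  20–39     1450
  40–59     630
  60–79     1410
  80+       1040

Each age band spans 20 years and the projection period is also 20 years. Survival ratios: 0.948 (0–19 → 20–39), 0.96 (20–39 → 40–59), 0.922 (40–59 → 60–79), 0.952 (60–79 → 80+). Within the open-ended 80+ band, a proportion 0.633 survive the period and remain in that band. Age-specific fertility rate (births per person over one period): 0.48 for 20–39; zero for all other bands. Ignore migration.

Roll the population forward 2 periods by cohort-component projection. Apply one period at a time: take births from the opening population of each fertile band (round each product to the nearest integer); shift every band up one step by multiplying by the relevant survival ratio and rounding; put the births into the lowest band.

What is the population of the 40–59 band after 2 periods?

Let group 1 be 0–19 through group 5 = 80+.
Period 1:
Births: 1450 × 0.48 = 696
Group 2: 730 × 0.948 = 692
Group 3: 1450 × 0.96 = 1392
Group 4: 630 × 0.922 = 581
Group 5: 1410 × 0.952 + 1040 × 0.633 = 1342 + 658 = 2000
Population now: 0–19=696, 20–39=692, 40–59=1392, 60–79=581, 80+=2000
Period 2:
Births: 692 × 0.48 = 332
Group 2: 696 × 0.948 = 660
Group 3: 692 × 0.96 = 664
Group 4: 1392 × 0.922 = 1283
Group 5: 581 × 0.952 + 2000 × 0.633 = 553 + 1266 = 1819
Population now: 0–19=332, 20–39=660, 40–59=664, 60–79=1283, 80+=1819

664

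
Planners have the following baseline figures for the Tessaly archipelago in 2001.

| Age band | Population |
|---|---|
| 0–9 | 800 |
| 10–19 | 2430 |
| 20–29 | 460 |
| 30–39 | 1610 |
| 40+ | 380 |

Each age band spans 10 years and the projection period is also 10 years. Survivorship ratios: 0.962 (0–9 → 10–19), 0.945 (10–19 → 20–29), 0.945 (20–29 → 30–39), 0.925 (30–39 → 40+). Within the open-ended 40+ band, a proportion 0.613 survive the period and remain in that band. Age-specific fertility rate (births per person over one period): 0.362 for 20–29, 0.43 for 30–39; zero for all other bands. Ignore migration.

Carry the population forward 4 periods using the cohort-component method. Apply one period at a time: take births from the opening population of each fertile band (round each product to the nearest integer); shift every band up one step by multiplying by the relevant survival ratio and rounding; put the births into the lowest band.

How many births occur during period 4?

579

— Period 1 —
Births: 460 × 0.362 = 167  |  1610 × 0.43 = 692 ⇒ total 859
10–19: 800 × 0.962 = 770
20–29: 2430 × 0.945 = 2296
30–39: 460 × 0.945 = 435
40+: 1610 × 0.925 + 380 × 0.613 = 1489 + 233 = 1722
End of period: [859, 770, 2296, 435, 1722]
— Period 2 —
Births: 2296 × 0.362 = 831  |  435 × 0.43 = 187 ⇒ total 1018
10–19: 859 × 0.962 = 826
20–29: 770 × 0.945 = 728
30–39: 2296 × 0.945 = 2170
40+: 435 × 0.925 + 1722 × 0.613 = 402 + 1056 = 1458
End of period: [1018, 826, 728, 2170, 1458]
— Period 3 —
Births: 728 × 0.362 = 264  |  2170 × 0.43 = 933 ⇒ total 1197
10–19: 1018 × 0.962 = 979
20–29: 826 × 0.945 = 781
30–39: 728 × 0.945 = 688
40+: 2170 × 0.925 + 1458 × 0.613 = 2007 + 894 = 2901
End of period: [1197, 979, 781, 688, 2901]
— Period 4 —
Births: 781 × 0.362 = 283  |  688 × 0.43 = 296 ⇒ total 579
10–19: 1197 × 0.962 = 1152
20–29: 979 × 0.945 = 925
30–39: 781 × 0.945 = 738
40+: 688 × 0.925 + 2901 × 0.613 = 636 + 1778 = 2414
End of period: [579, 1152, 925, 738, 2414]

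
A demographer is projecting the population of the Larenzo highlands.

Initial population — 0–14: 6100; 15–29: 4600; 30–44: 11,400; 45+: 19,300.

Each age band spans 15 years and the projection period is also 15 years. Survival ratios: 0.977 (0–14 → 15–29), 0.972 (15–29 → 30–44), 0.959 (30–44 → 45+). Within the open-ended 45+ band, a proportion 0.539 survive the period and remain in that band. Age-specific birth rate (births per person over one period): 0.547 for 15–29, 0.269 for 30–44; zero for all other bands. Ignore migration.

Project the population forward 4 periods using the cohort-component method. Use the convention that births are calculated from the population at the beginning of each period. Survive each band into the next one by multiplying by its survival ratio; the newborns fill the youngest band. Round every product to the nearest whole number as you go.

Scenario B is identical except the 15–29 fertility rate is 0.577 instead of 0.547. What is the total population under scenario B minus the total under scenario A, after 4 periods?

797

After projecting period 1:
Births: 4600 * 0.547 = 2516  |  11400 * 0.269 = 3067 → 5583
15–29: 6100 * 0.977 = 5960
30–44: 4600 * 0.972 = 4471
45+: 11400 * 0.959 + 19300 * 0.539 = 10933 + 10403 = 21336
Population now: 0–14=5583, 15–29=5960, 30–44=4471, 45+=21336
After projecting period 2:
Births: 5960 * 0.547 = 3260  |  4471 * 0.269 = 1203 → 4463
15–29: 5583 * 0.977 = 5455
30–44: 5960 * 0.972 = 5793
45+: 4471 * 0.959 + 21336 * 0.539 = 4288 + 11500 = 15788
Population now: 0–14=4463, 15–29=5455, 30–44=5793, 45+=15788
After projecting period 3:
Births: 5455 * 0.547 = 2984  |  5793 * 0.269 = 1558 → 4542
15–29: 4463 * 0.977 = 4360
30–44: 5455 * 0.972 = 5302
45+: 5793 * 0.959 + 15788 * 0.539 = 5555 + 8510 = 14065
Population now: 0–14=4542, 15–29=4360, 30–44=5302, 45+=14065
After projecting period 4:
Births: 4360 * 0.547 = 2385  |  5302 * 0.269 = 1426 → 3811
15–29: 4542 * 0.977 = 4438
30–44: 4360 * 0.972 = 4238
45+: 5302 * 0.959 + 14065 * 0.539 = 5085 + 7581 = 12666
Population now: 0–14=3811, 15–29=4438, 30–44=4238, 45+=12666
Scenario A total after 4 periods: 25153
Scenario B projection —
After projecting period 1:
Births: 4600 * 0.577 = 2654  |  11400 * 0.269 = 3067 → 5721
15–29: 6100 * 0.977 = 5960
30–44: 4600 * 0.972 = 4471
45+: 11400 * 0.959 + 19300 * 0.539 = 10933 + 10403 = 21336
Population now: 0–14=5721, 15–29=5960, 30–44=4471, 45+=21336
After projecting period 2:
Births: 5960 * 0.577 = 3439  |  4471 * 0.269 = 1203 → 4642
15–29: 5721 * 0.977 = 5589
30–44: 5960 * 0.972 = 5793
45+: 4471 * 0.959 + 21336 * 0.539 = 4288 + 11500 = 15788
Population now: 0–14=4642, 15–29=5589, 30–44=5793, 45+=15788
After projecting period 3:
Births: 5589 * 0.577 = 3225  |  5793 * 0.269 = 1558 → 4783
15–29: 4642 * 0.977 = 4535
30–44: 5589 * 0.972 = 5433
45+: 5793 * 0.959 + 15788 * 0.539 = 5555 + 8510 = 14065
Population now: 0–14=4783, 15–29=4535, 30–44=5433, 45+=14065
After projecting period 4:
Births: 4535 * 0.577 = 2617  |  5433 * 0.269 = 1461 → 4078
15–29: 4783 * 0.977 = 4673
30–44: 4535 * 0.972 = 4408
45+: 5433 * 0.959 + 14065 * 0.539 = 5210 + 7581 = 12791
Population now: 0–14=4078, 15–29=4673, 30–44=4408, 45+=12791
Scenario B total after 4 periods: 25950
Difference B − A = 25950 − 25153 = 797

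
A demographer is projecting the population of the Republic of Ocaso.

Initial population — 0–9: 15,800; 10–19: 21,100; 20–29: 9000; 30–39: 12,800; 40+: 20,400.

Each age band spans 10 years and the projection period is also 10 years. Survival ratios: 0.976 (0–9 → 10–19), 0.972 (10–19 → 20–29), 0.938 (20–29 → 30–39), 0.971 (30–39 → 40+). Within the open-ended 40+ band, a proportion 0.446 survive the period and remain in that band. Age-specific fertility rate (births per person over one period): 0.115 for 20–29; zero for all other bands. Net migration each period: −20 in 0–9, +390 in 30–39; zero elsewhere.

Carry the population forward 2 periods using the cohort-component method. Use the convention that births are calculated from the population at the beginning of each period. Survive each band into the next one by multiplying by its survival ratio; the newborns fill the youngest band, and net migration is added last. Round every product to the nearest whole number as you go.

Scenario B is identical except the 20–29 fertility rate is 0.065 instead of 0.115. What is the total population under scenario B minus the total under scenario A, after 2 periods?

Period 1.
Births: 9000 × 0.115 = 1035
10–19: 15800 × 0.976 = 15421
20–29: 21100 × 0.972 = 20509
30–39: 9000 × 0.938 = 8442
40+: 12800 × 0.971 + 20400 × 0.446 = 12429 + 9098 = 21527
Net migration: 0–9 − 20 → 1015; 30–39 + 390 → 8832
→ [1015, 15421, 20509, 8832, 21527]
Period 2.
Births: 20509 × 0.115 = 2359
10–19: 1015 × 0.976 = 991
20–29: 15421 × 0.972 = 14989
30–39: 20509 × 0.938 = 19237
40+: 8832 × 0.971 + 21527 × 0.446 = 8576 + 9601 = 18177
Net migration: 0–9 − 20 → 2339; 30–39 + 390 → 19627
→ [2339, 991, 14989, 19627, 18177]
Scenario A total after 2 periods: 56123
Scenario B projection —
Period 1.
Births: 9000 × 0.065 = 585
10–19: 15800 × 0.976 = 15421
20–29: 21100 × 0.972 = 20509
30–39: 9000 × 0.938 = 8442
40+: 12800 × 0.971 + 20400 × 0.446 = 12429 + 9098 = 21527
Net migration: 0–9 − 20 → 565; 30–39 + 390 → 8832
→ [565, 15421, 20509, 8832, 21527]
Period 2.
Births: 20509 × 0.065 = 1333
10–19: 565 × 0.976 = 551
20–29: 15421 × 0.972 = 14989
30–39: 20509 × 0.938 = 19237
40+: 8832 × 0.971 + 21527 × 0.446 = 8576 + 9601 = 18177
Net migration: 0–9 − 20 → 1313; 30–39 + 390 → 19627
→ [1313, 551, 14989, 19627, 18177]
Scenario B total after 2 periods: 54657
Difference B − A = 54657 − 56123 = -1466

-1466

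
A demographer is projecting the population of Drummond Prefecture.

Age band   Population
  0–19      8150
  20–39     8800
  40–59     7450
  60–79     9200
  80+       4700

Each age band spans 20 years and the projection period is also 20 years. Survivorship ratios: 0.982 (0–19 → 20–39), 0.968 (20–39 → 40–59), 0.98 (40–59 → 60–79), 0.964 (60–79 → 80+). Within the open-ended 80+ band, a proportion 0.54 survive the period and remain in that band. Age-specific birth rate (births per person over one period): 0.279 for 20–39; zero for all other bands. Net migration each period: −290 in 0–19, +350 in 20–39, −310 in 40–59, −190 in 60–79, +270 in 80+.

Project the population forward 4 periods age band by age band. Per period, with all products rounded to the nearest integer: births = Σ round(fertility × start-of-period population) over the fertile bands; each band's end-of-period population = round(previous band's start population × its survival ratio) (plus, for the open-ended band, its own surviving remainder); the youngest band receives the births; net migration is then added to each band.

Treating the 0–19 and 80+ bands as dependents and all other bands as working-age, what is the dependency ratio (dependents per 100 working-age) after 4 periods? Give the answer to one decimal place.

349.2

Let band 1 be 0–19 through band 5 = 80+.
Period 1:
Births: 8800 × 0.279 = 2455
Band 2: 8150 × 0.982 = 8003
Band 3: 8800 × 0.968 = 8518
Band 4: 7450 × 0.98 = 7301
Band 5: 9200 × 0.964 + 4700 × 0.54 = 8869 + 2538 = 11407
Net migration: Band 1 − 290 → 2165; Band 2 + 350 → 8353; Band 3 − 310 → 8208; Band 4 − 190 → 7111; Band 5 + 270 → 11677
→ [2165, 8353, 8208, 7111, 11677]
Period 2:
Births: 8353 × 0.279 = 2330
Band 2: 2165 × 0.982 = 2126
Band 3: 8353 × 0.968 = 8086
Band 4: 8208 × 0.98 = 8044
Band 5: 7111 × 0.964 + 11677 × 0.54 = 6855 + 6306 = 13161
Net migration: Band 1 − 290 → 2040; Band 2 + 350 → 2476; Band 3 − 310 → 7776; Band 4 − 190 → 7854; Band 5 + 270 → 13431
→ [2040, 2476, 7776, 7854, 13431]
Period 3:
Births: 2476 × 0.279 = 691
Band 2: 2040 × 0.982 = 2003
Band 3: 2476 × 0.968 = 2397
Band 4: 7776 × 0.98 = 7620
Band 5: 7854 × 0.964 + 13431 × 0.54 = 7571 + 7253 = 14824
Net migration: Band 1 − 290 → 401; Band 2 + 350 → 2353; Band 3 − 310 → 2087; Band 4 − 190 → 7430; Band 5 + 270 → 15094
→ [401, 2353, 2087, 7430, 15094]
Period 4:
Births: 2353 × 0.279 = 656
Band 2: 401 × 0.982 = 394
Band 3: 2353 × 0.968 = 2278
Band 4: 2087 × 0.98 = 2045
Band 5: 7430 × 0.964 + 15094 × 0.54 = 7163 + 8151 = 15314
Net migration: Band 1 − 290 → 366; Band 2 + 350 → 744; Band 3 − 310 → 1968; Band 4 − 190 → 1855; Band 5 + 270 → 15584
→ [366, 744, 1968, 1855, 15584]
Dependents (band 0–19 + band 80+) = 366 + 15584 = 15950; working-age = 4567; ratio = 15950/4567 × 100 = 349.2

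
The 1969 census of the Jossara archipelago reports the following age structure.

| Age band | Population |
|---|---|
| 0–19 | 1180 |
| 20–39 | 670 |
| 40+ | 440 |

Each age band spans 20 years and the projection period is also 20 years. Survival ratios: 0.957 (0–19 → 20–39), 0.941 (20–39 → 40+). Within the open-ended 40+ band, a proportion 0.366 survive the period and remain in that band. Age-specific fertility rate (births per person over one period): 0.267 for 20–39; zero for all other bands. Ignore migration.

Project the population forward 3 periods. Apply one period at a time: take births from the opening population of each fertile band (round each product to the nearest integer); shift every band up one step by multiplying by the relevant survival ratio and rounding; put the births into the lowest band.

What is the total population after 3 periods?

990

Numbering the groups 1..3 from youngest to oldest:
Period 1:
Births: 670 * 0.267 = 179
Group 2: 1180 * 0.957 = 1129
Group 3: 670 * 0.941 + 440 * 0.366 = 630 + 161 = 791
End of period: [179, 1129, 791]
Period 2:
Births: 1129 * 0.267 = 301
Group 2: 179 * 0.957 = 171
Group 3: 1129 * 0.941 + 791 * 0.366 = 1062 + 290 = 1352
End of period: [301, 171, 1352]
Period 3:
Births: 171 * 0.267 = 46
Group 2: 301 * 0.957 = 288
Group 3: 171 * 0.941 + 1352 * 0.366 = 161 + 495 = 656
End of period: [46, 288, 656]
Total after period 3: 46 + 288 + 656 = 990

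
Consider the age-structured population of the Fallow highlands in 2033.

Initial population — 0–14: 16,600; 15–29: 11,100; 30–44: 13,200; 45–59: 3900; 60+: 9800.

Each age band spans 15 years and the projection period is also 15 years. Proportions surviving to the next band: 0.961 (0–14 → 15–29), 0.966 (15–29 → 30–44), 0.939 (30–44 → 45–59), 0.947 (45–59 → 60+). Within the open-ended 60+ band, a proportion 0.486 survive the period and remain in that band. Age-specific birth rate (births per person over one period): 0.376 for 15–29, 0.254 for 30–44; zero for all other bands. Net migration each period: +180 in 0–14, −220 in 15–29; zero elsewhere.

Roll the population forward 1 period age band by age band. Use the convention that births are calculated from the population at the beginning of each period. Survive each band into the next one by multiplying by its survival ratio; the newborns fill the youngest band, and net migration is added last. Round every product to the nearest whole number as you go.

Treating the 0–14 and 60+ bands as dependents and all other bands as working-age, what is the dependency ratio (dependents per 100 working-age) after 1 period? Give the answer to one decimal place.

41.6

Period 1.
Births: 11100 × 0.376 = 4174, 13200 × 0.254 = 3353 ⇒ total 7527
15–29: 16600 × 0.961 = 15953
30–44: 11100 × 0.966 = 10723
45–59: 13200 × 0.939 = 12395
60+: 3900 × 0.947 + 9800 × 0.486 = 3693 + 4763 = 8456
Net migration: 0–14 + 180 → 7707; 15–29 − 220 → 15733
Giving 7707 / 15733 / 10723 / 12395 / 8456.
Dependents (band 0–14 + band 60+) = 7707 + 8456 = 16163; working-age = 38851; ratio = 16163/38851 × 100 = 41.6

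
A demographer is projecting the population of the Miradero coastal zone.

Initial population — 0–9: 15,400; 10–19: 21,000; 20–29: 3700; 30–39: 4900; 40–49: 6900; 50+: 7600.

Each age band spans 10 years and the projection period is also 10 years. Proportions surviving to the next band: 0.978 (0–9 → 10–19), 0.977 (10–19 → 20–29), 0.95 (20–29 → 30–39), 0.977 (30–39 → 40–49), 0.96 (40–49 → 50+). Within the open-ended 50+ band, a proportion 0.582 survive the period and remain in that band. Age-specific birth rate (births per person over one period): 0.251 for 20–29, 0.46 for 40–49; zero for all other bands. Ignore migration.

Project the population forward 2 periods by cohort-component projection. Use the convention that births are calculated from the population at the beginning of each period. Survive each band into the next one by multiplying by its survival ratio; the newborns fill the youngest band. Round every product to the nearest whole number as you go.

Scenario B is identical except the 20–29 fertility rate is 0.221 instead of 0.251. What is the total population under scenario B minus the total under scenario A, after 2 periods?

-725

Numbering the groups 1..6 from youngest to oldest:
— Period 1 —
Births: 3700 * 0.251 = 929  |  6900 * 0.46 = 3174 ⇒ total 4103
Group 2: 15400 * 0.978 = 15061
Group 3: 21000 * 0.977 = 20517
Group 4: 3700 * 0.95 = 3515
Group 5: 4900 * 0.977 = 4787
Group 6: 6900 * 0.96 + 7600 * 0.582 = 6624 + 4423 = 11047
→ [4103, 15061, 20517, 3515, 4787, 11047]
— Period 2 —
Births: 20517 * 0.251 = 5150  |  4787 * 0.46 = 2202 ⇒ total 7352
Group 2: 4103 * 0.978 = 4013
Group 3: 15061 * 0.977 = 14715
Group 4: 20517 * 0.95 = 19491
Group 5: 3515 * 0.977 = 3434
Group 6: 4787 * 0.96 + 11047 * 0.582 = 4596 + 6429 = 11025
→ [7352, 4013, 14715, 19491, 3434, 11025]
Scenario A total after 2 periods: 60030
Scenario B projection —
— Period 1 —
Births: 3700 * 0.221 = 818  |  6900 * 0.46 = 3174 ⇒ total 3992
Group 2: 15400 * 0.978 = 15061
Group 3: 21000 * 0.977 = 20517
Group 4: 3700 * 0.95 = 3515
Group 5: 4900 * 0.977 = 4787
Group 6: 6900 * 0.96 + 7600 * 0.582 = 6624 + 4423 = 11047
→ [3992, 15061, 20517, 3515, 4787, 11047]
— Period 2 —
Births: 20517 * 0.221 = 4534  |  4787 * 0.46 = 2202 ⇒ total 6736
Group 2: 3992 * 0.978 = 3904
Group 3: 15061 * 0.977 = 14715
Group 4: 20517 * 0.95 = 19491
Group 5: 3515 * 0.977 = 3434
Group 6: 4787 * 0.96 + 11047 * 0.582 = 4596 + 6429 = 11025
→ [6736, 3904, 14715, 19491, 3434, 11025]
Scenario B total after 2 periods: 59305
Difference B − A = 59305 − 60030 = -725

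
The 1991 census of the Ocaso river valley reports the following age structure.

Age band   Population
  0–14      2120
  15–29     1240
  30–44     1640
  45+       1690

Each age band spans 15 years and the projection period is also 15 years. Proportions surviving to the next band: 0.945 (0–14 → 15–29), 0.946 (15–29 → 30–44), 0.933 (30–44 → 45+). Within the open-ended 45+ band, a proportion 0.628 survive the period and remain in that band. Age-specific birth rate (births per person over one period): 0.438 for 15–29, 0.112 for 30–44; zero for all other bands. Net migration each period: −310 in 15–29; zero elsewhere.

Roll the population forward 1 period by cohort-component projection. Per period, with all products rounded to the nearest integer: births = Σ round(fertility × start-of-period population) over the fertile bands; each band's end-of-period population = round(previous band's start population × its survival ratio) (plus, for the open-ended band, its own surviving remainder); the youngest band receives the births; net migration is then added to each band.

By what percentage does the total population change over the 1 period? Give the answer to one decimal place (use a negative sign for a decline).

-7.6

Let group 1 be 0–14 through group 4 = 45+.
Period 1:
Births: 1240 × 0.438 = 543  |  1640 × 0.112 = 184 → 727
Group 2: 2120 × 0.945 = 2003
Group 3: 1240 × 0.946 = 1173
Group 4: 1640 × 0.933 + 1690 × 0.628 = 1530 + 1061 = 2591
Net migration: Group 2 − 310 → 1693
Population now: 0–14=727, 15–29=1693, 30–44=1173, 45+=2591
Total: 6690 → 6184; change = -506; percentage change = -7.6%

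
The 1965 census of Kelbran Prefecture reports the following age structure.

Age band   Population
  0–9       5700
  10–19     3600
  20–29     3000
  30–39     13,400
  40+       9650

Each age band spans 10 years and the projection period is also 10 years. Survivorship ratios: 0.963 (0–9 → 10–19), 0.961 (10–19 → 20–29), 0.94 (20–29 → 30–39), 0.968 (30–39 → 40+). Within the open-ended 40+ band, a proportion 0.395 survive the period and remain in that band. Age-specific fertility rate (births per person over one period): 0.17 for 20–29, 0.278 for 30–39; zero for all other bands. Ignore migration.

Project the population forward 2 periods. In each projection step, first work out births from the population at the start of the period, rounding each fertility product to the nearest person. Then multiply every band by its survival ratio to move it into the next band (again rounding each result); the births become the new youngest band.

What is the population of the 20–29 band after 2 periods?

After projecting period 1:
Births: 3000 * 0.17 = 510, 13400 * 0.278 = 3725 — total 4235
10–19: 5700 * 0.963 = 5489
20–29: 3600 * 0.961 = 3460
30–39: 3000 * 0.94 = 2820
40+: 13400 * 0.968 + 9650 * 0.395 = 12971 + 3812 = 16783
→ [4235, 5489, 3460, 2820, 16783]
After projecting period 2:
Births: 3460 * 0.17 = 588, 2820 * 0.278 = 784 — total 1372
10–19: 4235 * 0.963 = 4078
20–29: 5489 * 0.961 = 5275
30–39: 3460 * 0.94 = 3252
40+: 2820 * 0.968 + 16783 * 0.395 = 2730 + 6629 = 9359
→ [1372, 4078, 5275, 3252, 9359]

5275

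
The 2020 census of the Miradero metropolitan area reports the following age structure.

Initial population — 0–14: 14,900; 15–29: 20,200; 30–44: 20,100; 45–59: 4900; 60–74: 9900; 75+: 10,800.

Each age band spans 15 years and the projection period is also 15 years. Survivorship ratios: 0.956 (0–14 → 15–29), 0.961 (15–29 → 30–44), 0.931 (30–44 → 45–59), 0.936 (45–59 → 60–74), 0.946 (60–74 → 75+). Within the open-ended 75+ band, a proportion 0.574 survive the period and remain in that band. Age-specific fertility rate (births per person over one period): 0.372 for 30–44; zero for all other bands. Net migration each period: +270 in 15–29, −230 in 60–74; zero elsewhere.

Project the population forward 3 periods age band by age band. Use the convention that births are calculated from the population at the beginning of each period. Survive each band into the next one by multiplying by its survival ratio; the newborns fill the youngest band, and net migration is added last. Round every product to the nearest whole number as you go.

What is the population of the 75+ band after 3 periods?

Numbering the bands 1..6 from youngest to oldest:
Period 1:
Births: 20100 × 0.372 = 7477
Band 2: 14900 × 0.956 = 14244
Band 3: 20200 × 0.961 = 19412
Band 4: 20100 × 0.931 = 18713
Band 5: 4900 × 0.936 = 4586
Band 6: 9900 × 0.946 + 10800 × 0.574 = 9365 + 6199 = 15564
Net migration: Band 2 + 270 → 14514; Band 5 − 230 → 4356
End of period: [7477, 14514, 19412, 18713, 4356, 15564]
Period 2:
Births: 19412 × 0.372 = 7221
Band 2: 7477 × 0.956 = 7148
Band 3: 14514 × 0.961 = 13948
Band 4: 19412 × 0.931 = 18073
Band 5: 18713 × 0.936 = 17515
Band 6: 4356 × 0.946 + 15564 × 0.574 = 4121 + 8934 = 13055
Net migration: Band 2 + 270 → 7418; Band 5 − 230 → 17285
End of period: [7221, 7418, 13948, 18073, 17285, 13055]
Period 3:
Births: 13948 × 0.372 = 5189
Band 2: 7221 × 0.956 = 6903
Band 3: 7418 × 0.961 = 7129
Band 4: 13948 × 0.931 = 12986
Band 5: 18073 × 0.936 = 16916
Band 6: 17285 × 0.946 + 13055 × 0.574 = 16352 + 7494 = 23846
Net migration: Band 2 + 270 → 7173; Band 5 − 230 → 16686
End of period: [5189, 7173, 7129, 12986, 16686, 23846]

23846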